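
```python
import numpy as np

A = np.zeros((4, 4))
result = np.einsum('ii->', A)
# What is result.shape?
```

()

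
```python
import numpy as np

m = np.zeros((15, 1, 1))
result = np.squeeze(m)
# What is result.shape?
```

(15,)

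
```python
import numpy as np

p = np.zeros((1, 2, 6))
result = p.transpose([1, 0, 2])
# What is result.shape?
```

(2, 1, 6)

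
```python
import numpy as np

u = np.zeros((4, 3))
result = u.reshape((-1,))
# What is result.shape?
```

(12,)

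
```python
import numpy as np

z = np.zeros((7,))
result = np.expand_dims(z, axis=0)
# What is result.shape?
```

(1, 7)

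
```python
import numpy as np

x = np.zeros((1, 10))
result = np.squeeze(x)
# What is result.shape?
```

(10,)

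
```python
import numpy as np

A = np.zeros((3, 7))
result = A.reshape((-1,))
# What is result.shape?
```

(21,)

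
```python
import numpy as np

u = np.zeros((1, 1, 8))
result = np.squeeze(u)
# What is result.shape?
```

(8,)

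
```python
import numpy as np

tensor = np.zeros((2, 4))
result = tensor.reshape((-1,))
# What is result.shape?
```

(8,)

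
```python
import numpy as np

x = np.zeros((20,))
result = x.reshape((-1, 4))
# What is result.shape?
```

(5, 4)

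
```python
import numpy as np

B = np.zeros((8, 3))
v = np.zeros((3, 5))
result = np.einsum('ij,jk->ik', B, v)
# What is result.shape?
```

(8, 5)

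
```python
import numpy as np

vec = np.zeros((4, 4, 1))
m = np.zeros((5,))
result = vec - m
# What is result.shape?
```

(4, 4, 5)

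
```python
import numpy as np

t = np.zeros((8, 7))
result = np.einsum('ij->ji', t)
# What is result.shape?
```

(7, 8)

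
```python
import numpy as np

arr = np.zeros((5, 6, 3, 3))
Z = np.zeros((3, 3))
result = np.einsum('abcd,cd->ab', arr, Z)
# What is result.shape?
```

(5, 6)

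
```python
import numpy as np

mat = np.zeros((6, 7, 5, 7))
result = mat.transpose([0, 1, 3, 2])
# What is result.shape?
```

(6, 7, 7, 5)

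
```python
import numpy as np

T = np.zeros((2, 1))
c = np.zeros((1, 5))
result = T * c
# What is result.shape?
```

(2, 5)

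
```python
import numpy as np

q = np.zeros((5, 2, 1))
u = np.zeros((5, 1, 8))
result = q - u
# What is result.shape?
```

(5, 2, 8)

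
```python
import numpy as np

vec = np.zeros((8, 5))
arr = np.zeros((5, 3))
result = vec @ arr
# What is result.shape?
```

(8, 3)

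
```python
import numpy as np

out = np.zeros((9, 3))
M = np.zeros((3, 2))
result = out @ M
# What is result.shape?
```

(9, 2)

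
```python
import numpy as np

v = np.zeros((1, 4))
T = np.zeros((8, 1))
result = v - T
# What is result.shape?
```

(8, 4)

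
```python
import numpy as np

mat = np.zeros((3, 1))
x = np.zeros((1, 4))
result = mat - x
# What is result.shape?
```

(3, 4)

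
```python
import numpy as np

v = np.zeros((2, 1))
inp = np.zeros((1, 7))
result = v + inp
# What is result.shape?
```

(2, 7)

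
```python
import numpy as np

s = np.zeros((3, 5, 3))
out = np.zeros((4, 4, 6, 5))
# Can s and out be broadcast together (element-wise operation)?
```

No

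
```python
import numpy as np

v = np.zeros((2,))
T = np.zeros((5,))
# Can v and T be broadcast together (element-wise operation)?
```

No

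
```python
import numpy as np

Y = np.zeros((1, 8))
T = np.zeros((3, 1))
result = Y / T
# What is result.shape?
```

(3, 8)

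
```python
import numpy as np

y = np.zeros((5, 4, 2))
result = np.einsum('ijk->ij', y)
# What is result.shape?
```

(5, 4)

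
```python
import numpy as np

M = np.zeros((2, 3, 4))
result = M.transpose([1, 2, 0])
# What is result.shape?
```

(3, 4, 2)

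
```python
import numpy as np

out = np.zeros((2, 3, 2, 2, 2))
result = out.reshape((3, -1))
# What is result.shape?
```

(3, 16)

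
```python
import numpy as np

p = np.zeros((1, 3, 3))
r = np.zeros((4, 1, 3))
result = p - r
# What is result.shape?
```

(4, 3, 3)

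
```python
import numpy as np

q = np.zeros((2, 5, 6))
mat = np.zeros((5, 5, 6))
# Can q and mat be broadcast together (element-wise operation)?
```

No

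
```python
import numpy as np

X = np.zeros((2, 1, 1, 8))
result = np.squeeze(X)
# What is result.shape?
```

(2, 8)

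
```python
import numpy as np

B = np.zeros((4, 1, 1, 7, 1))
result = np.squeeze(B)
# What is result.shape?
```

(4, 7)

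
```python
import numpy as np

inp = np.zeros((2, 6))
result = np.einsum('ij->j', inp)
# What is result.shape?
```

(6,)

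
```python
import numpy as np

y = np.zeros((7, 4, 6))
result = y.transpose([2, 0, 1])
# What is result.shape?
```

(6, 7, 4)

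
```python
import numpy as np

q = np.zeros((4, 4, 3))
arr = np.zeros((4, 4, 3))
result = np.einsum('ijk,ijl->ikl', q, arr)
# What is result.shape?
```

(4, 3, 3)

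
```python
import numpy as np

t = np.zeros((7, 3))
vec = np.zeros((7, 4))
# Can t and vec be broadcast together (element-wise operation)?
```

No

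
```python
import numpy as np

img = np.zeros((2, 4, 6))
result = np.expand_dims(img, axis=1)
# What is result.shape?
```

(2, 1, 4, 6)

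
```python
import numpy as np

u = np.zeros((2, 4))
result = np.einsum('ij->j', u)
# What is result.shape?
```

(4,)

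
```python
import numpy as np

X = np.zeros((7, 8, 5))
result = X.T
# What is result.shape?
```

(5, 8, 7)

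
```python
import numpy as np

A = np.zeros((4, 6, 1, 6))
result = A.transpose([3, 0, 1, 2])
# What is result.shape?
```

(6, 4, 6, 1)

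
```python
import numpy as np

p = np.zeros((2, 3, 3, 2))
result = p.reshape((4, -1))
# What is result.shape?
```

(4, 9)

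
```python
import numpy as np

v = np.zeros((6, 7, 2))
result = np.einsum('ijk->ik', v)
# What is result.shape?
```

(6, 2)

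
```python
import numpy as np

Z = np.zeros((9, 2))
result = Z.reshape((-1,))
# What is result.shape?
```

(18,)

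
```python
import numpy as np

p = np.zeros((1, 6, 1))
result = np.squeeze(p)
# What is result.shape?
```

(6,)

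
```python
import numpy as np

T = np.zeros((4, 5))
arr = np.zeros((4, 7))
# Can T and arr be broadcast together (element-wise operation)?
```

No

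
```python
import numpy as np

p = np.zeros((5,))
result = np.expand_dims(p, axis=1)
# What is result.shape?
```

(5, 1)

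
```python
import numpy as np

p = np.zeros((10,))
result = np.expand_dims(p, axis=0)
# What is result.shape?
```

(1, 10)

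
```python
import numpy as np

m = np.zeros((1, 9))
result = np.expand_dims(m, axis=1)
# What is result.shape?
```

(1, 1, 9)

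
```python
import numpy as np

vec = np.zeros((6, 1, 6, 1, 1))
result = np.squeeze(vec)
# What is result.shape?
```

(6, 6)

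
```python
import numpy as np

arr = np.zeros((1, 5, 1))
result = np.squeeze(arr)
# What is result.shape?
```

(5,)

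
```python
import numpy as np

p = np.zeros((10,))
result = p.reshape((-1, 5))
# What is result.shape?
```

(2, 5)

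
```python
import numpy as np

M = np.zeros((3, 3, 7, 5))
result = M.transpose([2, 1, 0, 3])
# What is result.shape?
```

(7, 3, 3, 5)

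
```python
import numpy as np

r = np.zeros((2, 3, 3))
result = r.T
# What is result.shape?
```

(3, 3, 2)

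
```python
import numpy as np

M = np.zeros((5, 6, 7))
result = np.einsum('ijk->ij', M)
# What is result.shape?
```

(5, 6)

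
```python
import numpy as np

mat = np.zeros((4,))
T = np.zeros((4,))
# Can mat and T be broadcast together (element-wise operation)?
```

Yes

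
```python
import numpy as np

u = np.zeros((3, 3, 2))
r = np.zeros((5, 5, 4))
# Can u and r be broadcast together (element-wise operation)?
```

No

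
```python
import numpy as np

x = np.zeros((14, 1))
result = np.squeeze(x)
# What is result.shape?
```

(14,)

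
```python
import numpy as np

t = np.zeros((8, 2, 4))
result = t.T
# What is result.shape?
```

(4, 2, 8)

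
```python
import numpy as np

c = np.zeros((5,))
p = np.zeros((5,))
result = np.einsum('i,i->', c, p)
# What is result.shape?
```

()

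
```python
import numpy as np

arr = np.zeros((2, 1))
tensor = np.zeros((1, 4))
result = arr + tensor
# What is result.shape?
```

(2, 4)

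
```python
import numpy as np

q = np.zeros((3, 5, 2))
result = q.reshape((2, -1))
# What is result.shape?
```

(2, 15)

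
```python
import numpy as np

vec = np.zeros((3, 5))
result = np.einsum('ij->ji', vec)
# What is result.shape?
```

(5, 3)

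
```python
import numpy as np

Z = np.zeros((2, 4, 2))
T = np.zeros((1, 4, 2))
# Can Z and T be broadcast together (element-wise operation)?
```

Yes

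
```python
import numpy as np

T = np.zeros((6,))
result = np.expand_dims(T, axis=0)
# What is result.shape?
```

(1, 6)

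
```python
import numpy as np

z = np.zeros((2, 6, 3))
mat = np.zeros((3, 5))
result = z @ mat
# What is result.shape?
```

(2, 6, 5)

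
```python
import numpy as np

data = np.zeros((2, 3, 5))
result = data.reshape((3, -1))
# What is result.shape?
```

(3, 10)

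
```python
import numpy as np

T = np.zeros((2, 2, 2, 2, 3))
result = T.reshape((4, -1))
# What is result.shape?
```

(4, 12)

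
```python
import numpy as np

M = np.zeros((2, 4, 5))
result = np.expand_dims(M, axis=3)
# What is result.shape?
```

(2, 4, 5, 1)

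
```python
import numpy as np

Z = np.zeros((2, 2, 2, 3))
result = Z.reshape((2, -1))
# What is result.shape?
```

(2, 12)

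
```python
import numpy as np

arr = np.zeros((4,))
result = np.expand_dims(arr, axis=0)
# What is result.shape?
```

(1, 4)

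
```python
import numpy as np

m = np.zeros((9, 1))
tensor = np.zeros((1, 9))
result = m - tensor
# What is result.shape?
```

(9, 9)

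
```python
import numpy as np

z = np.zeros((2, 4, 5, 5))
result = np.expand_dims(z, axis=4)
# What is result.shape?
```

(2, 4, 5, 5, 1)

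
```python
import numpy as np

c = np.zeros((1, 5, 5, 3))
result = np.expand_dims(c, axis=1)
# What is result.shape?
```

(1, 1, 5, 5, 3)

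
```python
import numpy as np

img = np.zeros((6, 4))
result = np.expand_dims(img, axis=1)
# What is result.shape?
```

(6, 1, 4)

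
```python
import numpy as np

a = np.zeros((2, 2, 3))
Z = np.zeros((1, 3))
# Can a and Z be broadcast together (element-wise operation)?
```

Yes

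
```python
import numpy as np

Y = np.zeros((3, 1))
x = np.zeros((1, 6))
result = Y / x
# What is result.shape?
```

(3, 6)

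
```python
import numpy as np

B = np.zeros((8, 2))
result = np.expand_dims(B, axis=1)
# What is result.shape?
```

(8, 1, 2)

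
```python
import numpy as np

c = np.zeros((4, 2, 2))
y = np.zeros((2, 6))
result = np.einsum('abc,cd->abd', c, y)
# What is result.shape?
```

(4, 2, 6)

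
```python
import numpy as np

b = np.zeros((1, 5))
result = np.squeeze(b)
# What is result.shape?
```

(5,)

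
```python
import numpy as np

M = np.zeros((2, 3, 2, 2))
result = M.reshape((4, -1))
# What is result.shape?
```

(4, 6)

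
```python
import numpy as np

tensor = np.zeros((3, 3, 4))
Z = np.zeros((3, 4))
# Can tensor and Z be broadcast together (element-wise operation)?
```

Yes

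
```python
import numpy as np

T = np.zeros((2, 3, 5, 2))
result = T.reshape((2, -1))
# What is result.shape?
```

(2, 30)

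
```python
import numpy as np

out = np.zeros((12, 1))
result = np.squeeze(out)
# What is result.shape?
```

(12,)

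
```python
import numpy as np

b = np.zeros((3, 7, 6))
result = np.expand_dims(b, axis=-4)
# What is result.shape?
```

(1, 3, 7, 6)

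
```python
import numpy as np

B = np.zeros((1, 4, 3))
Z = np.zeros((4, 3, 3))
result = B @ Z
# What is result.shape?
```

(4, 4, 3)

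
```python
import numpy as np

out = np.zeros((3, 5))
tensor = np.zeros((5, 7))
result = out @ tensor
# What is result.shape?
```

(3, 7)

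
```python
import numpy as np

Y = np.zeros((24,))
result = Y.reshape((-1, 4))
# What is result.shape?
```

(6, 4)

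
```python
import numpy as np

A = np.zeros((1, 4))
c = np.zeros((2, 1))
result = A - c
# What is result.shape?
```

(2, 4)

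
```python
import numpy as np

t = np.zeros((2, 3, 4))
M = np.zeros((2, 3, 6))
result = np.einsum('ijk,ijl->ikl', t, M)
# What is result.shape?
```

(2, 4, 6)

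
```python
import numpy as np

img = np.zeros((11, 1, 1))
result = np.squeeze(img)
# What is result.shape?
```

(11,)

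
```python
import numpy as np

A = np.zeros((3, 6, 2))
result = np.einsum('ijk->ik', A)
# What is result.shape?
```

(3, 2)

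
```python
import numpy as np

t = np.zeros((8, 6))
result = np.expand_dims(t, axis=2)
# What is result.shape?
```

(8, 6, 1)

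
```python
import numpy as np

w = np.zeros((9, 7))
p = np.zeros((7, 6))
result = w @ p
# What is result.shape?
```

(9, 6)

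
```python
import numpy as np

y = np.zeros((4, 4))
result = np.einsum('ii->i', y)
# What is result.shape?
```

(4,)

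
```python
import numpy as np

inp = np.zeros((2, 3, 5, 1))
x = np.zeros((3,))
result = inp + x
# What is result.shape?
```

(2, 3, 5, 3)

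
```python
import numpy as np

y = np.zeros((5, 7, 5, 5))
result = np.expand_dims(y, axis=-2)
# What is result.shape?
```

(5, 7, 5, 1, 5)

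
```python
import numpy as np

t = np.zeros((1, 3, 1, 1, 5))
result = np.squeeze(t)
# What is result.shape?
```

(3, 5)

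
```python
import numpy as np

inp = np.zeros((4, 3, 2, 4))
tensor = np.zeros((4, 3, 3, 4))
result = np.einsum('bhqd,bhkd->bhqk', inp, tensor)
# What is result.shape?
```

(4, 3, 2, 3)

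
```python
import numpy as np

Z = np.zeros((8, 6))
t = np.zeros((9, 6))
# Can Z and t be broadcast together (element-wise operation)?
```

No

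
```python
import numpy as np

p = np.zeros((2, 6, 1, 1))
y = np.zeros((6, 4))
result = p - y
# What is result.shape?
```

(2, 6, 6, 4)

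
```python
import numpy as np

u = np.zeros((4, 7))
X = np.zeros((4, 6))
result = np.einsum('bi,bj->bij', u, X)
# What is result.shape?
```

(4, 7, 6)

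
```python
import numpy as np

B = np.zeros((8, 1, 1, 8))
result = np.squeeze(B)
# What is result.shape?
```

(8, 8)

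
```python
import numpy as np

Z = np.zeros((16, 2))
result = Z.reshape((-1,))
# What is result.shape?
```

(32,)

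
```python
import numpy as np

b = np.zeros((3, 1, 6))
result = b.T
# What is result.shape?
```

(6, 1, 3)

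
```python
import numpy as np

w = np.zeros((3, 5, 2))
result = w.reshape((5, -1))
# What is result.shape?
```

(5, 6)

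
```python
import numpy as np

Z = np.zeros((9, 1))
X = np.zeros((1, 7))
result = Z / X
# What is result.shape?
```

(9, 7)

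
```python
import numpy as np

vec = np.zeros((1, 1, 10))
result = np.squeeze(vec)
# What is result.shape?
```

(10,)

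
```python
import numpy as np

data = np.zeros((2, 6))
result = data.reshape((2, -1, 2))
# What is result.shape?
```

(2, 3, 2)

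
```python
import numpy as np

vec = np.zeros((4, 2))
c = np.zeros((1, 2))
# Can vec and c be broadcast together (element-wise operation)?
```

Yes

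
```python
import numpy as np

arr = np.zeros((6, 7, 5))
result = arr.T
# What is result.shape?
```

(5, 7, 6)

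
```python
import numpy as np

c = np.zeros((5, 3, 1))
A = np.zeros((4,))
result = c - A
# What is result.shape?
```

(5, 3, 4)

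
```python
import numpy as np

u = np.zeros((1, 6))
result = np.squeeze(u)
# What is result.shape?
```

(6,)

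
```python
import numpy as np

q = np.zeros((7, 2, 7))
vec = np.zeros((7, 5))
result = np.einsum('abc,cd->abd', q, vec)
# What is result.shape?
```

(7, 2, 5)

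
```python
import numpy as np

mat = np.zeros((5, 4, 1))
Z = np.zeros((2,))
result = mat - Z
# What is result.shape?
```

(5, 4, 2)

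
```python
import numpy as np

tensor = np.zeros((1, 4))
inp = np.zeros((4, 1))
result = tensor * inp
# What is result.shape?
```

(4, 4)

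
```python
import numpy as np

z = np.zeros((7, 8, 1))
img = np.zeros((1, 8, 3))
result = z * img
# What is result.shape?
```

(7, 8, 3)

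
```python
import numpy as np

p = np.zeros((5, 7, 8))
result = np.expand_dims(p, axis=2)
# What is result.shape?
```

(5, 7, 1, 8)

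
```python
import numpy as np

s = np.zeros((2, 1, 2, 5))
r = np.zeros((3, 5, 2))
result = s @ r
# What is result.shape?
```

(2, 3, 2, 2)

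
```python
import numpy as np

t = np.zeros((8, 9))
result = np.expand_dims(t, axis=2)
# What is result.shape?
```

(8, 9, 1)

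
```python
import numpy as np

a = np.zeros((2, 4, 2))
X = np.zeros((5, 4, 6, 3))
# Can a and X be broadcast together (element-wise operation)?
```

No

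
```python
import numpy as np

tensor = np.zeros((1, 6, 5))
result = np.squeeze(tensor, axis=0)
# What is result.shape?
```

(6, 5)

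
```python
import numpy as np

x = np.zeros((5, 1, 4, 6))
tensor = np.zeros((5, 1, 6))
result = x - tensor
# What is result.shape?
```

(5, 5, 4, 6)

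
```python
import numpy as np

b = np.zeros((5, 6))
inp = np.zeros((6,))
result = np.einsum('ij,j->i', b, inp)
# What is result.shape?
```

(5,)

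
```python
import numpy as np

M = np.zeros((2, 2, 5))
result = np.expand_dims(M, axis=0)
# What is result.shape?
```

(1, 2, 2, 5)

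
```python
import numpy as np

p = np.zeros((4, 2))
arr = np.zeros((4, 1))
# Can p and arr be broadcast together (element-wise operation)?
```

Yes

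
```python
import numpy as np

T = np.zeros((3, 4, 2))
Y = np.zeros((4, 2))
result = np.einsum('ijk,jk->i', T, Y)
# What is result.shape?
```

(3,)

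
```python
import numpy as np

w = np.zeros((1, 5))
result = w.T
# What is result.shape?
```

(5, 1)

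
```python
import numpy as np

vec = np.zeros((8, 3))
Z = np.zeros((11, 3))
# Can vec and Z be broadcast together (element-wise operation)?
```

No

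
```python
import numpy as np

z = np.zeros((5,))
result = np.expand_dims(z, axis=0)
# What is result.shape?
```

(1, 5)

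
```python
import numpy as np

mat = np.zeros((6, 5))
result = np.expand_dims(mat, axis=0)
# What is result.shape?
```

(1, 6, 5)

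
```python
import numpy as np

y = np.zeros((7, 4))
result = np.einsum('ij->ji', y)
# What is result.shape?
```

(4, 7)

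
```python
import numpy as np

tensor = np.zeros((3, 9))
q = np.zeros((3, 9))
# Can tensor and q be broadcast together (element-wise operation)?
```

Yes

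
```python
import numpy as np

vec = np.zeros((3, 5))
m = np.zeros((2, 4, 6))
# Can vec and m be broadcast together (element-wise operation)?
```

No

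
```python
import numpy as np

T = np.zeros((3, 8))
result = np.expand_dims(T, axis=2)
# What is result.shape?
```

(3, 8, 1)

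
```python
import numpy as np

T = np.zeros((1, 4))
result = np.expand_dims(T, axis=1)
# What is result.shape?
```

(1, 1, 4)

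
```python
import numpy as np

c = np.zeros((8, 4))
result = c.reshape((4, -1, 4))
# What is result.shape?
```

(4, 2, 4)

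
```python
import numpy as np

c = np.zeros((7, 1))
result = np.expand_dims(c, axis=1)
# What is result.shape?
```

(7, 1, 1)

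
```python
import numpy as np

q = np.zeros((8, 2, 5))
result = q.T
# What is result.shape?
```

(5, 2, 8)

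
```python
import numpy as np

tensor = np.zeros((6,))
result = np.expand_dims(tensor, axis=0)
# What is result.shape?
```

(1, 6)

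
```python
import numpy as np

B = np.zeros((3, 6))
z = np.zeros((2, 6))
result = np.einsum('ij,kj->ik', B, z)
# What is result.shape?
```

(3, 2)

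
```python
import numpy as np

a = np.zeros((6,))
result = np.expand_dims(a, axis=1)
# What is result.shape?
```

(6, 1)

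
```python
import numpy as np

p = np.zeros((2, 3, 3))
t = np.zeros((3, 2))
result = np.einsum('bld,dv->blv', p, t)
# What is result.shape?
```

(2, 3, 2)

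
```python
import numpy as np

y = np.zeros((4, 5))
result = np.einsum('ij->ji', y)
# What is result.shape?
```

(5, 4)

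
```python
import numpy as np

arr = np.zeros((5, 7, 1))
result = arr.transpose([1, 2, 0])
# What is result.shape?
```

(7, 1, 5)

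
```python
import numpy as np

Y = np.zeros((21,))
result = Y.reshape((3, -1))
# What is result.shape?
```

(3, 7)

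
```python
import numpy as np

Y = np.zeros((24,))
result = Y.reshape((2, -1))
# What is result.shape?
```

(2, 12)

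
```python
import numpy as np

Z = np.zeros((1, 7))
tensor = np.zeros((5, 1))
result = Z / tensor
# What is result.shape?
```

(5, 7)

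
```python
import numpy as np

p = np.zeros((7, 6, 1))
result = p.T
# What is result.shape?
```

(1, 6, 7)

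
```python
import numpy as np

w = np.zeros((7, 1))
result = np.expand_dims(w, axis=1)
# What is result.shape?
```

(7, 1, 1)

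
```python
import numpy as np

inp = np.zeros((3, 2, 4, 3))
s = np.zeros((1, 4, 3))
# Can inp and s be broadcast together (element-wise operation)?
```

Yes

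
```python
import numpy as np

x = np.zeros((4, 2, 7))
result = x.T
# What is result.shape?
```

(7, 2, 4)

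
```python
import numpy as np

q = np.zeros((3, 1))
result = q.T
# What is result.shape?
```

(1, 3)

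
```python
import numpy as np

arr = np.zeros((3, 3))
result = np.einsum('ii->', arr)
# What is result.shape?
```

()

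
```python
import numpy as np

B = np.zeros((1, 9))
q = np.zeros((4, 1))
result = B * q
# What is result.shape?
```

(4, 9)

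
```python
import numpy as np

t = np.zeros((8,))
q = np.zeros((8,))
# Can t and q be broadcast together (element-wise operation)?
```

Yes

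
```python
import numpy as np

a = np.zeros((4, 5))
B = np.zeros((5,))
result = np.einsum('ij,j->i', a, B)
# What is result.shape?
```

(4,)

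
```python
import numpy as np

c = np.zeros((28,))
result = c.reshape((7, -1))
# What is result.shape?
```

(7, 4)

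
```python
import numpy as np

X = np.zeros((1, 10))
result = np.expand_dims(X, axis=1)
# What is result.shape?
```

(1, 1, 10)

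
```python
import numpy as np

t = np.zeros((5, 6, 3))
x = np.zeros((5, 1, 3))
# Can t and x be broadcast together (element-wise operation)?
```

Yes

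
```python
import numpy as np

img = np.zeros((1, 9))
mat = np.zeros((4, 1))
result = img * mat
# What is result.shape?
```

(4, 9)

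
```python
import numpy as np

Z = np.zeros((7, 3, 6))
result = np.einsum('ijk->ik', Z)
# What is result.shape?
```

(7, 6)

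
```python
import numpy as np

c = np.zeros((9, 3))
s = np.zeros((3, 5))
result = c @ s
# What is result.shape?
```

(9, 5)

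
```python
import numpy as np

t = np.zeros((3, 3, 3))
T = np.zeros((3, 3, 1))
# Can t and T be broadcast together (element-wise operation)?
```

Yes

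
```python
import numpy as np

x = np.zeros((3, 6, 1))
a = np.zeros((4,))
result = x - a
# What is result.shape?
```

(3, 6, 4)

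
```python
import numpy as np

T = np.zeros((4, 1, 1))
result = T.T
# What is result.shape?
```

(1, 1, 4)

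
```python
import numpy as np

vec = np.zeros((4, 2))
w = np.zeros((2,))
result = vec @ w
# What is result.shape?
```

(4,)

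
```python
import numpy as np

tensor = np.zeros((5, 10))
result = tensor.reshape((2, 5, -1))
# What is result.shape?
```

(2, 5, 5)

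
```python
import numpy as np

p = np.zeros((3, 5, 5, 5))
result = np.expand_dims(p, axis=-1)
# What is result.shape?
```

(3, 5, 5, 5, 1)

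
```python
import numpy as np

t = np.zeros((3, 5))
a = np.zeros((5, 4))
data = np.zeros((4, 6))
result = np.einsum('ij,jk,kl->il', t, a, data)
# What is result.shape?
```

(3, 6)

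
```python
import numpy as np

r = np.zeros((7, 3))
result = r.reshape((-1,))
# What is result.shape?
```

(21,)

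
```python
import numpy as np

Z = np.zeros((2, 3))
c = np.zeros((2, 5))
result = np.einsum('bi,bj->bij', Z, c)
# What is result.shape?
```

(2, 3, 5)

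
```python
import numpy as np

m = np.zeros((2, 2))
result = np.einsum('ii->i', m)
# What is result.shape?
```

(2,)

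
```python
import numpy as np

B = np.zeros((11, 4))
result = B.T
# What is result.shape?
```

(4, 11)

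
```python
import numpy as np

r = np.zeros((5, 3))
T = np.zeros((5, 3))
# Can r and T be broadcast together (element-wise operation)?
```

Yes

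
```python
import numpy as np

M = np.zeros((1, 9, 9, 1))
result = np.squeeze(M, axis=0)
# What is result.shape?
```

(9, 9, 1)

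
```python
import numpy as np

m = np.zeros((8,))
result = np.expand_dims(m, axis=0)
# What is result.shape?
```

(1, 8)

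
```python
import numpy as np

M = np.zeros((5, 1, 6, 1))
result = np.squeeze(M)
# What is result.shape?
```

(5, 6)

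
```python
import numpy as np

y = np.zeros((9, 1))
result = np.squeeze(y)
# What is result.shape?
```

(9,)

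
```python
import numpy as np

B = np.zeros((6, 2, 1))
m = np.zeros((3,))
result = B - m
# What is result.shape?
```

(6, 2, 3)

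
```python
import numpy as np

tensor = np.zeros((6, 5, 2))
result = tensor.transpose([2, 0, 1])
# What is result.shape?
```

(2, 6, 5)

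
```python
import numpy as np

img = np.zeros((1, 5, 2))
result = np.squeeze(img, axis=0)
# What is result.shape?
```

(5, 2)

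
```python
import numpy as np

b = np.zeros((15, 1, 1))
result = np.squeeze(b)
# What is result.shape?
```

(15,)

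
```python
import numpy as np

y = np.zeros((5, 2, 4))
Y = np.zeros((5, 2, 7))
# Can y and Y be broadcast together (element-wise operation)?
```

No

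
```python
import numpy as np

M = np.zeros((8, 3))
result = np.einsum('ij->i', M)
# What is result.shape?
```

(8,)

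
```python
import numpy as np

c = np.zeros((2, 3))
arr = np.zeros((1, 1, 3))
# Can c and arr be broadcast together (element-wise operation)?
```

Yes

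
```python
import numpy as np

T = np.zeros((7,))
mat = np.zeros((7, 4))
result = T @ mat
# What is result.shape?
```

(4,)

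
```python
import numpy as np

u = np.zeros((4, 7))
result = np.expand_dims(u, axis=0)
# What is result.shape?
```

(1, 4, 7)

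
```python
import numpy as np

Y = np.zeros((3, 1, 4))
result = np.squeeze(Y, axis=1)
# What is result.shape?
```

(3, 4)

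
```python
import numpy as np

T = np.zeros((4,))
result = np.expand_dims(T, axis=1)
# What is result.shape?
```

(4, 1)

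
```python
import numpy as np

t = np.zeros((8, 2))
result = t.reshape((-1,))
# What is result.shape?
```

(16,)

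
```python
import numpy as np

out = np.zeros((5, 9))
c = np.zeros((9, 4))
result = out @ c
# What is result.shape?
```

(5, 4)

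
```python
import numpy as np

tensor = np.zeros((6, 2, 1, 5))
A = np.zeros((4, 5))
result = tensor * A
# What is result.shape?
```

(6, 2, 4, 5)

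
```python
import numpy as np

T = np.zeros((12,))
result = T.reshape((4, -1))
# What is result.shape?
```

(4, 3)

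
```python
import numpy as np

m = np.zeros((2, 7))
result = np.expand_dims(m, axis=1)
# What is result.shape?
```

(2, 1, 7)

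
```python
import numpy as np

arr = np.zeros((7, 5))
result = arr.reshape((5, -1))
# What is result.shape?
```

(5, 7)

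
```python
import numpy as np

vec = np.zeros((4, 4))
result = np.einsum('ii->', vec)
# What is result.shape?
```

()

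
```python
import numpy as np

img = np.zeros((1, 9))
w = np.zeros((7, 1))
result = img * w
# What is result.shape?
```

(7, 9)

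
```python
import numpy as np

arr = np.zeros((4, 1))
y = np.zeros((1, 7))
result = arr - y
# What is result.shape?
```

(4, 7)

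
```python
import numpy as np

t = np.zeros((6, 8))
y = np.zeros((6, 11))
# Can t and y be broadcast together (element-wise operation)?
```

No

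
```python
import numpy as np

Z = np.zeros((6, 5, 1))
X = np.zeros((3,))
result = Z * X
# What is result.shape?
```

(6, 5, 3)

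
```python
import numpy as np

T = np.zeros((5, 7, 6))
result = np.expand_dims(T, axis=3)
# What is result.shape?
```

(5, 7, 6, 1)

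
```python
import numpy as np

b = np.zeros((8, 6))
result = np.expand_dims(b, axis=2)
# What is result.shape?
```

(8, 6, 1)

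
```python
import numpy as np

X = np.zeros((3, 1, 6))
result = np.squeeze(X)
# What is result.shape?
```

(3, 6)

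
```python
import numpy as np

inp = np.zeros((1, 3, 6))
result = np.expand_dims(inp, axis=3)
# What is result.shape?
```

(1, 3, 6, 1)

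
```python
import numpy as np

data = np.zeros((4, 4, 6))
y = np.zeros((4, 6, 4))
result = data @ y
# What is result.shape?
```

(4, 4, 4)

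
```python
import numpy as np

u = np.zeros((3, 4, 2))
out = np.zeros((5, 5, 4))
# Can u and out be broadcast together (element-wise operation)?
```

No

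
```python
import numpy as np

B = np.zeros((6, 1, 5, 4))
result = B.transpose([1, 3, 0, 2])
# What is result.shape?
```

(1, 4, 6, 5)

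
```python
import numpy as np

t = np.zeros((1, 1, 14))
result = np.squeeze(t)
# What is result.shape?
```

(14,)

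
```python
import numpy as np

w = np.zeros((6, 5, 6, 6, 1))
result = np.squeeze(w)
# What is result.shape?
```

(6, 5, 6, 6)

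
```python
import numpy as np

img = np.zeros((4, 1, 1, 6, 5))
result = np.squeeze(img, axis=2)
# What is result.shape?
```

(4, 1, 6, 5)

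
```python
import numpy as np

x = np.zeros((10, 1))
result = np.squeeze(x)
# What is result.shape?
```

(10,)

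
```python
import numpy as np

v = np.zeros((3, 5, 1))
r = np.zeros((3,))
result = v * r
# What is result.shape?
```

(3, 5, 3)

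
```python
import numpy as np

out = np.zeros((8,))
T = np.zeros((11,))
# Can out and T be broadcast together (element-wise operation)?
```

No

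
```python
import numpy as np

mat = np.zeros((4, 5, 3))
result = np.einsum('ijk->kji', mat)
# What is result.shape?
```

(3, 5, 4)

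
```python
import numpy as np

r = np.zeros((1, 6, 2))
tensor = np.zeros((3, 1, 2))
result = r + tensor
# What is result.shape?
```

(3, 6, 2)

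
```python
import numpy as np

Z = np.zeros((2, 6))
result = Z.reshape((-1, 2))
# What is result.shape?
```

(6, 2)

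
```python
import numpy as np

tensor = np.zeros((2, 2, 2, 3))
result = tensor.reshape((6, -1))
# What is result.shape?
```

(6, 4)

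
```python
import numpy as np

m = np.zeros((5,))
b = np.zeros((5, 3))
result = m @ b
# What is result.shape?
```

(3,)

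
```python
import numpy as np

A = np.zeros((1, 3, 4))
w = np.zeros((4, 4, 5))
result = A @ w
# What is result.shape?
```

(4, 3, 5)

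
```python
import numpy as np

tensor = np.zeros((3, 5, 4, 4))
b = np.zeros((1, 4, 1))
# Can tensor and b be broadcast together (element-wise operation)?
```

Yes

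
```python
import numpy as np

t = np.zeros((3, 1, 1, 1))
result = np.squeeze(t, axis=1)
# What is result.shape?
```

(3, 1, 1)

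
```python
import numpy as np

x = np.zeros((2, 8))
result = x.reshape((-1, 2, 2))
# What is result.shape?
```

(4, 2, 2)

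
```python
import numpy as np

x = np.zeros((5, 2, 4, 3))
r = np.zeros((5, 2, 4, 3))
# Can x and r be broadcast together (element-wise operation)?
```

Yes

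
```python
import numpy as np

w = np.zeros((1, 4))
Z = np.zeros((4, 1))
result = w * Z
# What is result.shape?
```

(4, 4)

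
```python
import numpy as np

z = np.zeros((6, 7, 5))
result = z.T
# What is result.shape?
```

(5, 7, 6)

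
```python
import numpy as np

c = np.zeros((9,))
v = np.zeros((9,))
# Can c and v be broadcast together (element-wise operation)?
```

Yes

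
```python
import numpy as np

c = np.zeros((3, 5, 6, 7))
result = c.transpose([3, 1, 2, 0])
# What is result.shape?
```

(7, 5, 6, 3)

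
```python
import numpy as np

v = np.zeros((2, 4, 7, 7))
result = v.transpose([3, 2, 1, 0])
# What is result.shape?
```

(7, 7, 4, 2)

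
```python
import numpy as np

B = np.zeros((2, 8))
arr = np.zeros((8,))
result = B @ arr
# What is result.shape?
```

(2,)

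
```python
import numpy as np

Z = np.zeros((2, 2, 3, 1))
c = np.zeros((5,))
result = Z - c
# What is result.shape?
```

(2, 2, 3, 5)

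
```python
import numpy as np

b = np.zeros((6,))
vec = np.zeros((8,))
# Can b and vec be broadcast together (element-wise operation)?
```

No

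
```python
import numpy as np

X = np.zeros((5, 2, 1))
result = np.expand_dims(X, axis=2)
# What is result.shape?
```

(5, 2, 1, 1)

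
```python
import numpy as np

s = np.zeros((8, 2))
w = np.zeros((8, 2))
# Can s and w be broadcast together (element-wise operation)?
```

Yes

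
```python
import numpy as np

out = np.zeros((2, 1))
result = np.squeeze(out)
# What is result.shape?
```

(2,)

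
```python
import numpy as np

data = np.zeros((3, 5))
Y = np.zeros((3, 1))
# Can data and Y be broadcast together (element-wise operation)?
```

Yes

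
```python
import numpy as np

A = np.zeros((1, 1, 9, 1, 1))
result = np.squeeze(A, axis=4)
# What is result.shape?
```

(1, 1, 9, 1)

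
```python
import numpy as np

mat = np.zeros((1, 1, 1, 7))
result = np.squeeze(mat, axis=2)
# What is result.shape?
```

(1, 1, 7)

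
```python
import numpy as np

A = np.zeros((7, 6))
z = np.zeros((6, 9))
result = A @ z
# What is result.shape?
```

(7, 9)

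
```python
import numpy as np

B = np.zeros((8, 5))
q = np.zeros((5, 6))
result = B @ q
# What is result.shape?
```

(8, 6)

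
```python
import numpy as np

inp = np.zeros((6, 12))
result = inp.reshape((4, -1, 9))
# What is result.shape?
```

(4, 2, 9)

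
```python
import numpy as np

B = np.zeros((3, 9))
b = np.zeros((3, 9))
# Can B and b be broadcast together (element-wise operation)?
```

Yes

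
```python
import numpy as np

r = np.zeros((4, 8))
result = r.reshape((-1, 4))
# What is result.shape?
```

(8, 4)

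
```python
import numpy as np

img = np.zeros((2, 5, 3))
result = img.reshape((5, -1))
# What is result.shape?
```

(5, 6)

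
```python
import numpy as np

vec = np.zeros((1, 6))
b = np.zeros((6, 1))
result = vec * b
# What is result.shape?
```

(6, 6)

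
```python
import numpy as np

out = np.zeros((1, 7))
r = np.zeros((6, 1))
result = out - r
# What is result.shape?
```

(6, 7)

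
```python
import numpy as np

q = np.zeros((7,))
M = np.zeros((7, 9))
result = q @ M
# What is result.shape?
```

(9,)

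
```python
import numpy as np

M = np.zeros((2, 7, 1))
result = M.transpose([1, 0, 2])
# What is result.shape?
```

(7, 2, 1)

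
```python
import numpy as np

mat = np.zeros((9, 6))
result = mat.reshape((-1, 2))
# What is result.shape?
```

(27, 2)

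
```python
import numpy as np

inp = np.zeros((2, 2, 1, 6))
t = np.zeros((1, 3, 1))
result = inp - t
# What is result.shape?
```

(2, 2, 3, 6)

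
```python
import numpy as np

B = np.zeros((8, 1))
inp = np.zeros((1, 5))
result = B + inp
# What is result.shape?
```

(8, 5)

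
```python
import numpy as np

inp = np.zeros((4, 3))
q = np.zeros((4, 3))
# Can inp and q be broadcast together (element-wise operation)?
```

Yes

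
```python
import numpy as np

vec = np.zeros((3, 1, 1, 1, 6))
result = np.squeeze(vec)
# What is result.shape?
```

(3, 6)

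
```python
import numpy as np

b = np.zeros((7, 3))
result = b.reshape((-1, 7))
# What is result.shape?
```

(3, 7)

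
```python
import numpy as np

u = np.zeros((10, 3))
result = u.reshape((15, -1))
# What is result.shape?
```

(15, 2)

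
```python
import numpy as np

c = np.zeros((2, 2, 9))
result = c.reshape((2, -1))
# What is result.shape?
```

(2, 18)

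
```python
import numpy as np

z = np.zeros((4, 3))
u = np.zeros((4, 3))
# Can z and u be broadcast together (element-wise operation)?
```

Yes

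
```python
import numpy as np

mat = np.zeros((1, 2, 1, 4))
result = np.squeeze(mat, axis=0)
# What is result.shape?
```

(2, 1, 4)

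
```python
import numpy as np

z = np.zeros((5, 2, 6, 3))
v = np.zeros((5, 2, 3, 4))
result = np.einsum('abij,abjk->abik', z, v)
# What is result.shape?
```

(5, 2, 6, 4)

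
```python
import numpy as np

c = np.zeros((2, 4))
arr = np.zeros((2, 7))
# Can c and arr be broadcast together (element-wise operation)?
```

No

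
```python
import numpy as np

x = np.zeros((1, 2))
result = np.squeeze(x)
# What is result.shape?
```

(2,)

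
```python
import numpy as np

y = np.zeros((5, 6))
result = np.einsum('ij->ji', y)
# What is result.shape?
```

(6, 5)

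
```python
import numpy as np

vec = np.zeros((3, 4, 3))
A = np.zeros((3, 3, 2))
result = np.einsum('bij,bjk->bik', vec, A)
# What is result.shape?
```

(3, 4, 2)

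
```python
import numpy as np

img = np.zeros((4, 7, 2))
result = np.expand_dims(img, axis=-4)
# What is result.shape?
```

(1, 4, 7, 2)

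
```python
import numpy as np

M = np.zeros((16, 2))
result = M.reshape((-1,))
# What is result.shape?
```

(32,)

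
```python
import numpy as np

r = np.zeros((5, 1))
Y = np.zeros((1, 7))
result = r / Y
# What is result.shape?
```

(5, 7)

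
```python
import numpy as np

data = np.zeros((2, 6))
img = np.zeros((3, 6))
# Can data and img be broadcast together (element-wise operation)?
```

No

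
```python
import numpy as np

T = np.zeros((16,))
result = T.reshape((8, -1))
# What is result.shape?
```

(8, 2)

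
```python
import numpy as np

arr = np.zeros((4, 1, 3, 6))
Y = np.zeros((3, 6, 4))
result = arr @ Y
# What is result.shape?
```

(4, 3, 3, 4)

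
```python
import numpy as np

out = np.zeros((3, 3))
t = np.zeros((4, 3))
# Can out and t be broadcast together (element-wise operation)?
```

No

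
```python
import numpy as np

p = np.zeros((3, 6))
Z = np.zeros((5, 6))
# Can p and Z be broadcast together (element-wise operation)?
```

No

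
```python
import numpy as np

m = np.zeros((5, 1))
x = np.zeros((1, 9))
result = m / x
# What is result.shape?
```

(5, 9)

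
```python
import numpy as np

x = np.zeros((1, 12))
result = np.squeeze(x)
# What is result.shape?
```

(12,)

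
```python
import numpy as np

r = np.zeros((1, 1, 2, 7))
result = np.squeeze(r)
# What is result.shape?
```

(2, 7)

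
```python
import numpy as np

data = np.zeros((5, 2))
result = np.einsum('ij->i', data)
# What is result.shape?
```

(5,)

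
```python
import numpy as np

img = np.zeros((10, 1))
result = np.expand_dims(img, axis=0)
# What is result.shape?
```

(1, 10, 1)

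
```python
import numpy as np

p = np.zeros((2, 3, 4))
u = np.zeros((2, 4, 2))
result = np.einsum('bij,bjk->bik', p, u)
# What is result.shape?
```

(2, 3, 2)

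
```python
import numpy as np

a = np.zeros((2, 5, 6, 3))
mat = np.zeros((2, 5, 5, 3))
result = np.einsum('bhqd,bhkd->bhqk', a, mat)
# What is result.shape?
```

(2, 5, 6, 5)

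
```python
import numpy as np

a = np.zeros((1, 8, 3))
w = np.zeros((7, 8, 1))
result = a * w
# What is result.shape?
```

(7, 8, 3)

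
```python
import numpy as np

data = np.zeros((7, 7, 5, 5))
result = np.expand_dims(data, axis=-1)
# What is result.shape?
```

(7, 7, 5, 5, 1)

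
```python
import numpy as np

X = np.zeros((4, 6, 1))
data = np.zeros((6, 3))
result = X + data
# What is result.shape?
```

(4, 6, 3)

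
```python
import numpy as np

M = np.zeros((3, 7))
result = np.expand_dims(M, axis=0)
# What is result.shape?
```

(1, 3, 7)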